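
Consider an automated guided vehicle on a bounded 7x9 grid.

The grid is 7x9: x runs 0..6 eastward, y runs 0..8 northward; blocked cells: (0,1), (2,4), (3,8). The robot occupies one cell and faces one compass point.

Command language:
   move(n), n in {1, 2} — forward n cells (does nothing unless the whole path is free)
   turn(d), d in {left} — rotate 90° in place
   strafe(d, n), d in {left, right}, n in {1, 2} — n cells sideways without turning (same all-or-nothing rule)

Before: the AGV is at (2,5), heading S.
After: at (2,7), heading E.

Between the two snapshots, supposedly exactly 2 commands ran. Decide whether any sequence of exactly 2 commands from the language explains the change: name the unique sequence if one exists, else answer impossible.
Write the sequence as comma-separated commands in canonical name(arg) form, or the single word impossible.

key: running strafe(left, 2) before turn(left) would end elsewhere — order is forced
t0: at (2,5), heading S
t=1 turn(left) ⇒ at (2,5), heading E
t=2 strafe(left, 2) ⇒ at (2,7), heading E
uniquely the one of 49 2-step routes that fits.

turn(left), strafe(left, 2)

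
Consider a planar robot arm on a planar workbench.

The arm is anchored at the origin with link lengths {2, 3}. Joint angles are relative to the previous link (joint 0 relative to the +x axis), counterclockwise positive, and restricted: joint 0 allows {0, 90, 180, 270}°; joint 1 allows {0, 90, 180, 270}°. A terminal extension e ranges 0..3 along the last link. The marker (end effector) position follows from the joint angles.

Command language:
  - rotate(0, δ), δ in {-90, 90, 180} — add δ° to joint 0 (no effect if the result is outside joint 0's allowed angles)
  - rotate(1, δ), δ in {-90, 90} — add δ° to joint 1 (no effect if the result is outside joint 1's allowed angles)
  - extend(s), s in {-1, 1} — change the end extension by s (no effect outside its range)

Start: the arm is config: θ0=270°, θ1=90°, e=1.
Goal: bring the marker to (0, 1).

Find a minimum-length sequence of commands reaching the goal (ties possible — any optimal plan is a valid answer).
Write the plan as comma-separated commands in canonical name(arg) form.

extend(-1), rotate(1, 90)

initial: config: θ0=270°, θ1=90°, e=1
t=1 extend(-1) ⇒ config: θ0=270°, θ1=90°, e=0
t=2 rotate(1, 90) ⇒ config: θ0=270°, θ1=180°, e=0
minimal: 2 command(s), checked below 2.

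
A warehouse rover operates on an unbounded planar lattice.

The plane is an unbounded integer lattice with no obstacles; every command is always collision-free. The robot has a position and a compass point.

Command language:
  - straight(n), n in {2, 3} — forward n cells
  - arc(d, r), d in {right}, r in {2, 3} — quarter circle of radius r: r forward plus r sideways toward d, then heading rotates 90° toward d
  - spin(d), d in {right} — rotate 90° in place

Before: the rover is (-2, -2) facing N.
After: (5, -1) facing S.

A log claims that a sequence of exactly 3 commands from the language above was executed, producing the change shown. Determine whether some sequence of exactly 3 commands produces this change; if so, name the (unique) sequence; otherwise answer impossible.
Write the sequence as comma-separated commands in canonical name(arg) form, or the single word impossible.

key: order matters: swapping arc(right, 3) and arc(right, 2) lands elsewhere
start: (-2, -2) facing N
step 1 (arc(right, 3)): (1, 1) facing E
step 2 (straight(2)): (3, 1) facing E
step 3 (arc(right, 2)): (5, -1) facing S
no other 3-command option fits: unique.

arc(right, 3), straight(2), arc(right, 2)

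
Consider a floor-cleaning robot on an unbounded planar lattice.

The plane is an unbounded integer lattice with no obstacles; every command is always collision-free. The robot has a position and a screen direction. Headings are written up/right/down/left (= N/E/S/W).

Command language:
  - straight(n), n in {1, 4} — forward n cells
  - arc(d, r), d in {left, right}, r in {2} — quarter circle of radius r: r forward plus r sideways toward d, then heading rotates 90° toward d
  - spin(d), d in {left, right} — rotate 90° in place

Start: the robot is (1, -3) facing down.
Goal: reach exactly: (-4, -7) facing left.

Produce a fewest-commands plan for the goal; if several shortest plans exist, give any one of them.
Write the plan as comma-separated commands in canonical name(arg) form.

straight(4), spin(right), straight(4), straight(1)

begin: (1, -3) facing down
step 1 (straight(4)): (1, -7) facing down
step 2 (spin(right)): (1, -7) facing left
step 3 (straight(4)): (-3, -7) facing left
step 4 (straight(1)): (-4, -7) facing left
minimal: 4 command(s), checked below 4.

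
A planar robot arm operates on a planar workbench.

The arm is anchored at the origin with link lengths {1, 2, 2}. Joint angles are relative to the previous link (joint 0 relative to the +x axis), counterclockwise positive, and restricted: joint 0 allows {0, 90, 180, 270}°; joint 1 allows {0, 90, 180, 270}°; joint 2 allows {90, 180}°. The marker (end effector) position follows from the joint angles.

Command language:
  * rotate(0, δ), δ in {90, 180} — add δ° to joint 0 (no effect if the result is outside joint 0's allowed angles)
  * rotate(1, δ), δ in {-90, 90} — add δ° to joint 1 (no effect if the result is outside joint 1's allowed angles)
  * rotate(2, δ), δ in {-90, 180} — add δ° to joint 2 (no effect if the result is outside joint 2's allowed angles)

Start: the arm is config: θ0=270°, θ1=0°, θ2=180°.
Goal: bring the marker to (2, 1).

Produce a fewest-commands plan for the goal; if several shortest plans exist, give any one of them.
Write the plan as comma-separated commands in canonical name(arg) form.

rotate(2, -90), rotate(1, 90)

from: config: θ0=270°, θ1=0°, θ2=180°
t=1 rotate(2, -90) ⇒ config: θ0=270°, θ1=0°, θ2=90°
t=2 rotate(1, 90) ⇒ config: θ0=270°, θ1=90°, θ2=90°
minimal: 2 command(s), checked below 2.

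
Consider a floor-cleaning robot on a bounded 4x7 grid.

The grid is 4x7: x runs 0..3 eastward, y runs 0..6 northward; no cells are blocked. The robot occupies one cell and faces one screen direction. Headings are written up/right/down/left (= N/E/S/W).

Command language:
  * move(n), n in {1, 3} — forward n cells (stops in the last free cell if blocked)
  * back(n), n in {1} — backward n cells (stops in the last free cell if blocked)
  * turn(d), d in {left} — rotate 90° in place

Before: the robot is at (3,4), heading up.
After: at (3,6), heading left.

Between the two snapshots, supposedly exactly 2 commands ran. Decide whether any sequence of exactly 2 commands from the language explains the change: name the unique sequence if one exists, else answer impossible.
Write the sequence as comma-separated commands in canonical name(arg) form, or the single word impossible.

key: running turn(left) before move(3) would end elsewhere — order is forced
begin: at (3,4), heading up
t=1 move(3) ⇒ at (3,6), heading up
t=2 turn(left) ⇒ at (3,6), heading left
all 16 alternatives checked — unique.

move(3), turn(left)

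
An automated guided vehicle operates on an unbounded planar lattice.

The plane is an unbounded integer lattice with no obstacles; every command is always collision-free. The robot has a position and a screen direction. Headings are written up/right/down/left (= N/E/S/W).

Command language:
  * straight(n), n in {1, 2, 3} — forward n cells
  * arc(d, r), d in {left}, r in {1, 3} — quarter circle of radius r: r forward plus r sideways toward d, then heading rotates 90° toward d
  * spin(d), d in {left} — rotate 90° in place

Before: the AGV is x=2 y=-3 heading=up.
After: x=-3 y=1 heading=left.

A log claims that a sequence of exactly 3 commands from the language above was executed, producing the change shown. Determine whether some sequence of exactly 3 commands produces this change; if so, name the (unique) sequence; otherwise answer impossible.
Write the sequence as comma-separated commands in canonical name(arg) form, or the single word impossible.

key: order matters: swapping straight(1) and straight(2) lands elsewhere
from: x=2 y=-3 heading=up
[1] after straight(1): x=2 y=-2 heading=up
[2] after arc(left, 3): x=-1 y=1 heading=left
[3] after straight(2): x=-3 y=1 heading=left
all 216 alternatives checked — unique.

straight(1), arc(left, 3), straight(2)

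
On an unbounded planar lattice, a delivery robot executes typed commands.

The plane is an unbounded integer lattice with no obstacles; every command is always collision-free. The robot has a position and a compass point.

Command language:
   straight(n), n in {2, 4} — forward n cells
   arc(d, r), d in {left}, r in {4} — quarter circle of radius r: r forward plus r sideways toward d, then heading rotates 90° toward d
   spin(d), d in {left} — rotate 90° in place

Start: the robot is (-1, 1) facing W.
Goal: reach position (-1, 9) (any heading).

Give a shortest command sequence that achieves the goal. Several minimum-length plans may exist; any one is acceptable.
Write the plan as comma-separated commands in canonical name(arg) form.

initial: (-1, 1) facing W
1. spin(left) → (-1, 1) facing S
2. spin(left) → (-1, 1) facing E
3. arc(left, 4) → (3, 5) facing N
4. arc(left, 4) → (-1, 9) facing W
shorter routes all fall short; 4 is best.

spin(left), spin(left), arc(left, 4), arc(left, 4)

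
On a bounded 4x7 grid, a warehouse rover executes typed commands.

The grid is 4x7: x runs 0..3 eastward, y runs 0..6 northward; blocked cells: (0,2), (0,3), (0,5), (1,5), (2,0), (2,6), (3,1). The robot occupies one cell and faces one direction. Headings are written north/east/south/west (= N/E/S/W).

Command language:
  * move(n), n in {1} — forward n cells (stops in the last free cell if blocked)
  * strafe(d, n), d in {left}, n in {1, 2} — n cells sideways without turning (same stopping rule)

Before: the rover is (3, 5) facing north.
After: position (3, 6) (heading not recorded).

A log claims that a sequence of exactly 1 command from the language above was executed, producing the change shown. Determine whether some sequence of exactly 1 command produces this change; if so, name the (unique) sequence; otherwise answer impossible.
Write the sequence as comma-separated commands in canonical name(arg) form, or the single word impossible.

start: (3, 5) facing north
[1] after move(1): (3, 6) facing north
uniquely the one of 3 1-step routes that fits.

move(1)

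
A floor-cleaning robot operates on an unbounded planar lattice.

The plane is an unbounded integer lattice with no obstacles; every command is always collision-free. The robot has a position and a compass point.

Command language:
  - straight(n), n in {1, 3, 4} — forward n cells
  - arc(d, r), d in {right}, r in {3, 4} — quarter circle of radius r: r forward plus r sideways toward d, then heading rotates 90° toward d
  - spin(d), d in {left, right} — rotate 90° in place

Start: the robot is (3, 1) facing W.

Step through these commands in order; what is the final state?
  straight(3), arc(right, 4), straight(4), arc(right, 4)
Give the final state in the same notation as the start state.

(0, 13) facing E

start: (3, 1) facing W
1. straight(3) → (0, 1) facing W
2. arc(right, 4) → (-4, 5) facing N
3. straight(4) → (-4, 9) facing N
4. arc(right, 4) → (0, 13) facing E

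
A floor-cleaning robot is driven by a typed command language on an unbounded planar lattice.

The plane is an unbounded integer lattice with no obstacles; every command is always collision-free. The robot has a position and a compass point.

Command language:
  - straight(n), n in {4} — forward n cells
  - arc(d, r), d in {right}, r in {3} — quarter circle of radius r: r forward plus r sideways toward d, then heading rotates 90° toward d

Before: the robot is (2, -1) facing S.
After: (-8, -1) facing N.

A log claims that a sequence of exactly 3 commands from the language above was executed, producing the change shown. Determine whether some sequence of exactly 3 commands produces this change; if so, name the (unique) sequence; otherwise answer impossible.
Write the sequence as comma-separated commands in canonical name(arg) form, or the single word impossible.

arc(right, 3), straight(4), arc(right, 3)

key: position moved to (-8,-1) AND the heading swung to N — translation plus rotation needed
begin: (2, -1) facing S
1. arc(right, 3) → (-1, -4) facing W
2. straight(4) → (-5, -4) facing W
3. arc(right, 3) → (-8, -1) facing N
all 8 alternatives checked — unique.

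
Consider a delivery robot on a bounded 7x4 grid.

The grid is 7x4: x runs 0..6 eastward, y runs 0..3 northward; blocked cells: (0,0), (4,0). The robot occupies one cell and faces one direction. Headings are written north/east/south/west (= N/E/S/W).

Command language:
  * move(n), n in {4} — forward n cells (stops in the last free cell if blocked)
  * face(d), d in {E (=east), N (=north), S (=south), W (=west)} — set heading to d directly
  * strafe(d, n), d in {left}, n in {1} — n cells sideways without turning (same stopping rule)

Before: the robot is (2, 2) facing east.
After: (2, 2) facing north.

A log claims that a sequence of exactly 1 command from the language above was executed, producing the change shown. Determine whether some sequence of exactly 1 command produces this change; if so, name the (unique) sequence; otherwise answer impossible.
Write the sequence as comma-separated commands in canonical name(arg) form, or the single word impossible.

key: (2,2) unchanged — the single command moves nothing
begin: (2, 2) facing east
t=1 face(N) ⇒ (2, 2) facing north
no rival 1-sequence matches.

face(N)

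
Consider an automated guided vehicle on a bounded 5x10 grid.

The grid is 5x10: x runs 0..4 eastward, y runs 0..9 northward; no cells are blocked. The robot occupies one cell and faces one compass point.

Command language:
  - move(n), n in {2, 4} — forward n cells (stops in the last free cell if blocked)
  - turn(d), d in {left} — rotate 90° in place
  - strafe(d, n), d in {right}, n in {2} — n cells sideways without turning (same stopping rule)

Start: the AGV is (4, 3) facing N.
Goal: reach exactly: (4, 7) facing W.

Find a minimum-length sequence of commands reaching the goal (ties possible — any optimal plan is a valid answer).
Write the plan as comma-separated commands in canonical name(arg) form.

initial: (4, 3) facing N
1. move(4) → (4, 7) facing N
2. turn(left) → (4, 7) facing W
no 1-step plan works, so 2 is optimal.

move(4), turn(left)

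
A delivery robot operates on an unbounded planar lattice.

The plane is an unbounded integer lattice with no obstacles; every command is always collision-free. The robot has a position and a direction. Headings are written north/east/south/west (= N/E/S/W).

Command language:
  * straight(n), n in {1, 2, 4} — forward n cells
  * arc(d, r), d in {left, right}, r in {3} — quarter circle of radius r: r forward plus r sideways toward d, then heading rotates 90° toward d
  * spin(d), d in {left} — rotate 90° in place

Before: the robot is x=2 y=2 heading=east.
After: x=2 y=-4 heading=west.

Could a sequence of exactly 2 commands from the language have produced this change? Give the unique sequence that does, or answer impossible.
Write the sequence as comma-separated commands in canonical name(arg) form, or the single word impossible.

arc(right, 3), arc(right, 3)

key: cell and facing (now W) both changed — the 2 commands mix motion and turning
t0: x=2 y=2 heading=east
step 1 (arc(right, 3)): x=5 y=-1 heading=south
step 2 (arc(right, 3)): x=2 y=-4 heading=west
all 36 alternatives checked — unique.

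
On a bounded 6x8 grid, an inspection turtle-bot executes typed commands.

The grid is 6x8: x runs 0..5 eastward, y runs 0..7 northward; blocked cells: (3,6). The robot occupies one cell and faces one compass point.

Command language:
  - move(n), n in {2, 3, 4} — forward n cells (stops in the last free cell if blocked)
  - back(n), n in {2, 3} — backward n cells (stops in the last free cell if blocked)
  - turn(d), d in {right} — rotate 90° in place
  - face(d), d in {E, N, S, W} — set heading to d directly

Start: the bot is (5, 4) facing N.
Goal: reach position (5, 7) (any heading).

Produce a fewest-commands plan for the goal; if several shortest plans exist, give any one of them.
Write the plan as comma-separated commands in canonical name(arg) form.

move(4)

begin: (5, 4) facing N
t=1 move(4) ⇒ (5, 7) facing N
shorter routes all fall short; 1 is best.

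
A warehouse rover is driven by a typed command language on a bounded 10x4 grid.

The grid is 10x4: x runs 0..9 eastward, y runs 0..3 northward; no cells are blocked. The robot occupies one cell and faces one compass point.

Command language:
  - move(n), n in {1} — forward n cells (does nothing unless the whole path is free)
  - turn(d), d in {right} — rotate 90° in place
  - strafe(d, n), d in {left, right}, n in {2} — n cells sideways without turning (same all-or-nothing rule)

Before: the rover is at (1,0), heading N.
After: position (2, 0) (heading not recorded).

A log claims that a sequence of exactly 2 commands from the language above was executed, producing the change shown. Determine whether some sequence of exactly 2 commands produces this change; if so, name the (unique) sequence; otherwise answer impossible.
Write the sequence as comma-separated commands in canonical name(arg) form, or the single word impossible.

key: running move(1) before turn(right) would end elsewhere — order is forced
start: at (1,0), heading N
[1] after turn(right): at (1,0), heading E
[2] after move(1): at (2,0), heading E
no other 2-command option fits: unique.

turn(right), move(1)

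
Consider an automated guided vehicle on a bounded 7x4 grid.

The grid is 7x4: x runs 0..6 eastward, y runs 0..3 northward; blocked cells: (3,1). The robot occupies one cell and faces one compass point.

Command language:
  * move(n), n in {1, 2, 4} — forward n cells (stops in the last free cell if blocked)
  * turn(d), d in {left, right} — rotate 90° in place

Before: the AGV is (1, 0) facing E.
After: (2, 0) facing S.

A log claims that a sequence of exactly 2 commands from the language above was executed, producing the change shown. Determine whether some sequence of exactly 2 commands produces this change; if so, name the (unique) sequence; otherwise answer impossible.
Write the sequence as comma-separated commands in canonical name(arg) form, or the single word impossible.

key: order matters: swapping move(1) and turn(right) lands elsewhere
begin: (1, 0) facing E
[1] after move(1): (2, 0) facing E
[2] after turn(right): (2, 0) facing S
all 25 alternatives checked — unique.

move(1), turn(right)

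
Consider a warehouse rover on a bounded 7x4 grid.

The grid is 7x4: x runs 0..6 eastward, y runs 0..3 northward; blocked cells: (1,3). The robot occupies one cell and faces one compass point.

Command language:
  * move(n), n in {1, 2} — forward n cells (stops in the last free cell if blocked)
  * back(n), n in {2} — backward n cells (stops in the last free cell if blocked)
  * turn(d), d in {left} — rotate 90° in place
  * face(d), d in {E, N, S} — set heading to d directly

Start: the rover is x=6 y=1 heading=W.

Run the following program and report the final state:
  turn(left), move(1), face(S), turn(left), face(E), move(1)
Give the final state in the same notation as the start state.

x=6 y=0 heading=E

from: x=6 y=1 heading=W
t=1 turn(left) ⇒ x=6 y=1 heading=S
t=2 move(1) ⇒ x=6 y=0 heading=S
t=3 face(S) ⇒ x=6 y=0 heading=S
t=4 turn(left) ⇒ x=6 y=0 heading=E
t=5 face(E) ⇒ x=6 y=0 heading=E
t=6 move(1) ⇒ x=6 y=0 heading=E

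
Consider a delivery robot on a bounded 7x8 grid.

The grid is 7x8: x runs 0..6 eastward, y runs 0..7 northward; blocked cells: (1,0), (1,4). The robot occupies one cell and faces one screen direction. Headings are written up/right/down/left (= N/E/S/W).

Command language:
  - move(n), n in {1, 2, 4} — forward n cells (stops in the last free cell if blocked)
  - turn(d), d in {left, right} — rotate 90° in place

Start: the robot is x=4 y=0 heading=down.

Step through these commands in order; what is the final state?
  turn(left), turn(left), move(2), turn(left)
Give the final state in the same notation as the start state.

initial: x=4 y=0 heading=down
t=1 turn(left) ⇒ x=4 y=0 heading=right
t=2 turn(left) ⇒ x=4 y=0 heading=up
t=3 move(2) ⇒ x=4 y=2 heading=up
t=4 turn(left) ⇒ x=4 y=2 heading=left

x=4 y=2 heading=left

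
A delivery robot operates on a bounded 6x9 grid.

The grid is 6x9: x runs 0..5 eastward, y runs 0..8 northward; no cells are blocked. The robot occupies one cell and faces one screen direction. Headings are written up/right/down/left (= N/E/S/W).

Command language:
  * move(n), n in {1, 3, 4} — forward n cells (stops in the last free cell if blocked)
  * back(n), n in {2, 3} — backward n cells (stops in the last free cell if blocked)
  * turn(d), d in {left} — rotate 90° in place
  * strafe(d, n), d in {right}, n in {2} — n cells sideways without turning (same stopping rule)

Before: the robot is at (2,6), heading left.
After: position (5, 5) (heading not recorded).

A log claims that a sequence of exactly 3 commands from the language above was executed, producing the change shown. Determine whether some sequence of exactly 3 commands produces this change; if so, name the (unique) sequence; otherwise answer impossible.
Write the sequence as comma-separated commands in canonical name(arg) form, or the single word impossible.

back(3), turn(left), move(1)

key: running move(1) before back(3) would end elsewhere — order is forced
begin: at (2,6), heading left
1. back(3) → at (5,6), heading left
2. turn(left) → at (5,6), heading down
3. move(1) → at (5,5), heading down
no other 3-command option fits: unique.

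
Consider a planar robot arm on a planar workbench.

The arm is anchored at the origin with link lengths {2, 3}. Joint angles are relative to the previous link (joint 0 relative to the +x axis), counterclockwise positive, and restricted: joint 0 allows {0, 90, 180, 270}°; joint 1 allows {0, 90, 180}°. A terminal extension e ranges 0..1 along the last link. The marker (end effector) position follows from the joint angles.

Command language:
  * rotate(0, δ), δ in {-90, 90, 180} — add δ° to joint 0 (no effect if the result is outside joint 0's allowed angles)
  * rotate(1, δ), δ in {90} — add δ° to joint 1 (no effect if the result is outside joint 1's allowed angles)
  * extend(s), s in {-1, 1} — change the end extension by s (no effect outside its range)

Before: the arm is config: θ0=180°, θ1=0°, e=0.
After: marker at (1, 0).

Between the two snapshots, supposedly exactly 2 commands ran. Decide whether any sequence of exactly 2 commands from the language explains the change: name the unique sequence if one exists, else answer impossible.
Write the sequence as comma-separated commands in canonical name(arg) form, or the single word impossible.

start: config: θ0=180°, θ1=0°, e=0
step 1 (rotate(1, 90)): config: θ0=180°, θ1=90°, e=0
step 2 (rotate(1, 90)): config: θ0=180°, θ1=180°, e=0
all 36 alternatives checked — unique.

rotate(1, 90), rotate(1, 90)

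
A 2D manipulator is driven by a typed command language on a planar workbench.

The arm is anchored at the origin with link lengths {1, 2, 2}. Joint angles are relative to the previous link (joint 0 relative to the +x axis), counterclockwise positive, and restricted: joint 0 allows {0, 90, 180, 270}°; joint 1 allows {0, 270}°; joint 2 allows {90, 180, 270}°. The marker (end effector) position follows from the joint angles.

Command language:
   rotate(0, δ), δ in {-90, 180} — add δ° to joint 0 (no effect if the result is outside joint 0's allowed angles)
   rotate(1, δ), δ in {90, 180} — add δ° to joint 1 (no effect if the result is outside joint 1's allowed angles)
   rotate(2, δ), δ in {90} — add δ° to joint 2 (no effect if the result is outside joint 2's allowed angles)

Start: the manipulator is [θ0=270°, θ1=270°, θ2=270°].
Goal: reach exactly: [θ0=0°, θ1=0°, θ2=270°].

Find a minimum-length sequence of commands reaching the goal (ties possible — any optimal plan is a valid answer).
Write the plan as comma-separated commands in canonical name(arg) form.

rotate(1, 90), rotate(0, 180), rotate(0, -90)

begin: [θ0=270°, θ1=270°, θ2=270°]
[1] after rotate(1, 90): [θ0=270°, θ1=0°, θ2=270°]
[2] after rotate(0, 180): [θ0=90°, θ1=0°, θ2=270°]
[3] after rotate(0, -90): [θ0=0°, θ1=0°, θ2=270°]
no 2-step plan works, so 3 is optimal.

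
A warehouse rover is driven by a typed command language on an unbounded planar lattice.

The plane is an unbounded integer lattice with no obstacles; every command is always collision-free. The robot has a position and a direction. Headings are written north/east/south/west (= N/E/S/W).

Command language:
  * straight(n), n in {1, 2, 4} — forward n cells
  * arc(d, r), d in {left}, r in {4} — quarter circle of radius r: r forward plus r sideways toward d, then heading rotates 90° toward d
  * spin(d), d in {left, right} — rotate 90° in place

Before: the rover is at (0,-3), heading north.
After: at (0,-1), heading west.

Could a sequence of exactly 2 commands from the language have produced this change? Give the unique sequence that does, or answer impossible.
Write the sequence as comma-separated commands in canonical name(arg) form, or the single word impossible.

straight(2), spin(left)

key: order matters: swapping straight(2) and spin(left) lands elsewhere
start: at (0,-3), heading north
1. straight(2) → at (0,-1), heading north
2. spin(left) → at (0,-1), heading west
uniquely the one of 36 2-step routes that fits.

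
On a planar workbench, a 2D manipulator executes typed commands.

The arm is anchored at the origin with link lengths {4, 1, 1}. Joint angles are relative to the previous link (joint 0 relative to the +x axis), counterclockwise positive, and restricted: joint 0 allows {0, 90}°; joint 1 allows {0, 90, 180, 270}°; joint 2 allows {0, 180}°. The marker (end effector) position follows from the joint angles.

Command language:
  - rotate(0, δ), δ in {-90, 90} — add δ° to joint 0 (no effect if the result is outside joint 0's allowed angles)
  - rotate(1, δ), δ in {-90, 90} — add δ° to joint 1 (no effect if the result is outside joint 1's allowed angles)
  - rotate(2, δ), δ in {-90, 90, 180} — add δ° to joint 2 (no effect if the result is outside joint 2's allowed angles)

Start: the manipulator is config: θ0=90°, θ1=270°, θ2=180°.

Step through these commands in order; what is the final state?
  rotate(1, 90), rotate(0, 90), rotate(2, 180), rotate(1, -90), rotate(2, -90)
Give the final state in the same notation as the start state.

config: θ0=90°, θ1=270°, θ2=0°

initial: config: θ0=90°, θ1=270°, θ2=180°
t=1 rotate(1, 90) ⇒ config: θ0=90°, θ1=0°, θ2=180°
t=2 rotate(0, 90) ⇒ config: θ0=90°, θ1=0°, θ2=180°
t=3 rotate(2, 180) ⇒ config: θ0=90°, θ1=0°, θ2=0°
t=4 rotate(1, -90) ⇒ config: θ0=90°, θ1=270°, θ2=0°
t=5 rotate(2, -90) ⇒ config: θ0=90°, θ1=270°, θ2=0°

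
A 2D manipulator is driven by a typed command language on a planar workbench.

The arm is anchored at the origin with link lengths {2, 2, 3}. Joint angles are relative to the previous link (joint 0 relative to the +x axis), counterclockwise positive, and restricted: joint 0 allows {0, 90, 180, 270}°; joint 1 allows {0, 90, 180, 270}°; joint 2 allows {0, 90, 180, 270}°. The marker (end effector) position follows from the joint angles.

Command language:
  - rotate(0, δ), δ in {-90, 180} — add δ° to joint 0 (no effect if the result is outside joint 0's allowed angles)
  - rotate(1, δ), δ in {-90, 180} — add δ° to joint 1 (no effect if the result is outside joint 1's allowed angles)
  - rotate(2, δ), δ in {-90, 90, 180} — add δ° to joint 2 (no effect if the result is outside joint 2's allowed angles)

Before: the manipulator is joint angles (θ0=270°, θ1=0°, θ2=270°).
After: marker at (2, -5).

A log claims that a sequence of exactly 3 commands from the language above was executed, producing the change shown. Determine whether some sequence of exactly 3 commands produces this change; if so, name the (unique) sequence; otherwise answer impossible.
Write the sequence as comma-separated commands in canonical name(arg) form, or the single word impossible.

rotate(1, -90), rotate(1, -90), rotate(1, -90)

from: joint angles (θ0=270°, θ1=0°, θ2=270°)
1. rotate(1, -90) → joint angles (θ0=270°, θ1=270°, θ2=270°)
2. rotate(1, -90) → joint angles (θ0=270°, θ1=180°, θ2=270°)
3. rotate(1, -90) → joint angles (θ0=270°, θ1=90°, θ2=270°)
uniquely the one of 343 3-step routes that fits.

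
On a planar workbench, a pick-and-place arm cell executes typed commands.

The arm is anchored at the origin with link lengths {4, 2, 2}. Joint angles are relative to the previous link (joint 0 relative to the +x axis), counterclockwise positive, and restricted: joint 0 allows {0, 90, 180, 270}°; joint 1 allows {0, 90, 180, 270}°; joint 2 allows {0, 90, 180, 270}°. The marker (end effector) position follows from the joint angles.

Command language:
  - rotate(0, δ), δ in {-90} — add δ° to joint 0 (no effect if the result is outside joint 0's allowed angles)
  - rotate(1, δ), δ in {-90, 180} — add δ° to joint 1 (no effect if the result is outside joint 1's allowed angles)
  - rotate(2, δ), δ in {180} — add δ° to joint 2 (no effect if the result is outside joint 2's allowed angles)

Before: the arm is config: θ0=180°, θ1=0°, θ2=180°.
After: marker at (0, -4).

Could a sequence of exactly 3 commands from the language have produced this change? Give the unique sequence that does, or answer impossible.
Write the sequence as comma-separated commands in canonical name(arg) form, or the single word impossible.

from: config: θ0=180°, θ1=0°, θ2=180°
1. rotate(0, -90) → config: θ0=90°, θ1=0°, θ2=180°
2. rotate(0, -90) → config: θ0=0°, θ1=0°, θ2=180°
3. rotate(0, -90) → config: θ0=270°, θ1=0°, θ2=180°
no rival 3-sequence matches.

rotate(0, -90), rotate(0, -90), rotate(0, -90)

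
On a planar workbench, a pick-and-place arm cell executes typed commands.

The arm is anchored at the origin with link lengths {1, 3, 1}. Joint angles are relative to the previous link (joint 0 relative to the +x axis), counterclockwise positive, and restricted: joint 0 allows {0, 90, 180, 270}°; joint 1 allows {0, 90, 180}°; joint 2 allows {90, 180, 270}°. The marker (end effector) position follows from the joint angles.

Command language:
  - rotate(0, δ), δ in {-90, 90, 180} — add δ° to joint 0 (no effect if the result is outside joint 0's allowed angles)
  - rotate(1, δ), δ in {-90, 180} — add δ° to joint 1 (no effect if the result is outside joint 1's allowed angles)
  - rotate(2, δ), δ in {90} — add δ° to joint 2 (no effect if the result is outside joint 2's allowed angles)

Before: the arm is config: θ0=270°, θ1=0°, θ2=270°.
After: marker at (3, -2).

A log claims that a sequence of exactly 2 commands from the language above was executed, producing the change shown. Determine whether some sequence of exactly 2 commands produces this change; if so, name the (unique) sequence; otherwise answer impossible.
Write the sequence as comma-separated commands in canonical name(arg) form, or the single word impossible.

key: running rotate(1, -90) before rotate(1, 180) would end elsewhere — order is forced
t0: config: θ0=270°, θ1=0°, θ2=270°
step 1 (rotate(1, 180)): config: θ0=270°, θ1=180°, θ2=270°
step 2 (rotate(1, -90)): config: θ0=270°, θ1=90°, θ2=270°
uniquely the one of 36 2-step routes that fits.

rotate(1, 180), rotate(1, -90)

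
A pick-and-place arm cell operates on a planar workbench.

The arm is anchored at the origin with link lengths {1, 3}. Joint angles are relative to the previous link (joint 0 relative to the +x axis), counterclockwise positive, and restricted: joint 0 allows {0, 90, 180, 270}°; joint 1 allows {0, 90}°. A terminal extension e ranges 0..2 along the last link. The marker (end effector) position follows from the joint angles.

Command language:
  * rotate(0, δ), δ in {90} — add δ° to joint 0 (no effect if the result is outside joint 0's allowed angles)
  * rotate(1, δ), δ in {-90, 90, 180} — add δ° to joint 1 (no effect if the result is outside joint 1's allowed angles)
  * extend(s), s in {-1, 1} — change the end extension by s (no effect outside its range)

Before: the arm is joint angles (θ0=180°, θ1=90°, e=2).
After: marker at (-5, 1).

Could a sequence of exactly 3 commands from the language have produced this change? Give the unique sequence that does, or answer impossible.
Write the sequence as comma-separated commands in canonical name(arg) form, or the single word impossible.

rotate(0, 90), rotate(0, 90), rotate(0, 90)

begin: joint angles (θ0=180°, θ1=90°, e=2)
[1] after rotate(0, 90): joint angles (θ0=270°, θ1=90°, e=2)
[2] after rotate(0, 90): joint angles (θ0=0°, θ1=90°, e=2)
[3] after rotate(0, 90): joint angles (θ0=90°, θ1=90°, e=2)
uniquely the one of 216 3-step routes that fits.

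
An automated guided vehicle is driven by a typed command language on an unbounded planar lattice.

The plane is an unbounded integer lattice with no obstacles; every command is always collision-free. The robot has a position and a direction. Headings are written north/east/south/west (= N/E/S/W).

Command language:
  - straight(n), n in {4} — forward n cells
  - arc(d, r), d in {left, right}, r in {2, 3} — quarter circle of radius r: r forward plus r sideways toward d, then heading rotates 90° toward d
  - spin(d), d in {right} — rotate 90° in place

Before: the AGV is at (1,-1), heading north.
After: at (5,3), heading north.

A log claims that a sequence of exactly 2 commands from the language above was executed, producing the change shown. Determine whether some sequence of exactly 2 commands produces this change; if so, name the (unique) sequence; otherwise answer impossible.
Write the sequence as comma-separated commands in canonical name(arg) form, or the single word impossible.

arc(right, 2), arc(left, 2)

key: still facing N at the end — net rotation zero over 2 steps
from: at (1,-1), heading north
t=1 arc(right, 2) ⇒ at (3,1), heading east
t=2 arc(left, 2) ⇒ at (5,3), heading north
no rival 2-sequence matches.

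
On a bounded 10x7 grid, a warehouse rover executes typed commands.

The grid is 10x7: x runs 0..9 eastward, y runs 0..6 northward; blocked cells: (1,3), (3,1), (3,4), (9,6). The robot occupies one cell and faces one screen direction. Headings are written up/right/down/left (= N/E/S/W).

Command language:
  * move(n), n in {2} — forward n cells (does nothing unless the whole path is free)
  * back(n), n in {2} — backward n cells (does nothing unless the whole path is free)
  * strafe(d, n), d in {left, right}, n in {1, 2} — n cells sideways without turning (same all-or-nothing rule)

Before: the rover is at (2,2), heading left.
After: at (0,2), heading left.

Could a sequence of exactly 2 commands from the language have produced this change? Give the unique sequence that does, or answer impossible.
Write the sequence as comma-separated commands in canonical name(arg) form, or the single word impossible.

move(2), move(2)

key: still facing W at the end — nothing in the sequence rotates
t0: at (2,2), heading left
[1] after move(2): at (0,2), heading left
[2] after move(2): at (0,2), heading left
all 36 alternatives checked — unique.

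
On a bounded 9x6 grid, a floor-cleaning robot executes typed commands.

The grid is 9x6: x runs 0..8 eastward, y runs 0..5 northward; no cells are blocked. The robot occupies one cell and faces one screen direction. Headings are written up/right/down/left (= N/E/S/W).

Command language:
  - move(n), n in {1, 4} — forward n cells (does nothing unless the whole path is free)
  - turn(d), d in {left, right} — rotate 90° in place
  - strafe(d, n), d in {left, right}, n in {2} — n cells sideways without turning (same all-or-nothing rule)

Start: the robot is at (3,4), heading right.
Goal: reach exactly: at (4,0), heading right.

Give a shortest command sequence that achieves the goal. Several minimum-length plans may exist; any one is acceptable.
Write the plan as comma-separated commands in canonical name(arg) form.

from: at (3,4), heading right
1. move(1) → at (4,4), heading right
2. strafe(right, 2) → at (4,2), heading right
3. strafe(right, 2) → at (4,0), heading right
no 2-step plan works, so 3 is optimal.

move(1), strafe(right, 2), strafe(right, 2)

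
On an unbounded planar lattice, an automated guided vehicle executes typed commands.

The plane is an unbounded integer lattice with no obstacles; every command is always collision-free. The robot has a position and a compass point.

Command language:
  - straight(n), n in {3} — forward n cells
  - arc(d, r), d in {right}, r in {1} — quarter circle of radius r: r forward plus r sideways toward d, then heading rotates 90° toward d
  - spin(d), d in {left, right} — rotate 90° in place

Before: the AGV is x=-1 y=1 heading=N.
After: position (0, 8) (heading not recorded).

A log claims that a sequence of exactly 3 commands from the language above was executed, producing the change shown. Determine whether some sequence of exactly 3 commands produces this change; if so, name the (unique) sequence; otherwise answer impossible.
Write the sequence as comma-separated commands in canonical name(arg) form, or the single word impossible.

straight(3), straight(3), arc(right, 1)

key: running arc(right, 1) before straight(3) would end elsewhere — order is forced
initial: x=-1 y=1 heading=N
[1] after straight(3): x=-1 y=4 heading=N
[2] after straight(3): x=-1 y=7 heading=N
[3] after arc(right, 1): x=0 y=8 heading=E
no rival 3-sequence matches.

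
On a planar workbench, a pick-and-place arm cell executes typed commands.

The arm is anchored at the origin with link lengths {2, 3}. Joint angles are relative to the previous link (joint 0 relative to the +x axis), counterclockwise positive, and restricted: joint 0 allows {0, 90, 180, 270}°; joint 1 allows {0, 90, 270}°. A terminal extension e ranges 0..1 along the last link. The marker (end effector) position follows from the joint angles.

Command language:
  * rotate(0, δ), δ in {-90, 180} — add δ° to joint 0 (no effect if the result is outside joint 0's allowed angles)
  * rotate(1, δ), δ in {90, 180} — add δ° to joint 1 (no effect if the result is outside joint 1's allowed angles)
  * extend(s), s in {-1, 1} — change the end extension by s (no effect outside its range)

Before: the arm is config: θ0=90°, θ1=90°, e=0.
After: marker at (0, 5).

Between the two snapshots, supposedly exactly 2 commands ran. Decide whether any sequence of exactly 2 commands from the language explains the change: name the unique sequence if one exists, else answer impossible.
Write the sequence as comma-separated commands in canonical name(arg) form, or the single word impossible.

rotate(1, 180), rotate(1, 90)

key: order matters: swapping rotate(1, 180) and rotate(1, 90) lands elsewhere
t0: config: θ0=90°, θ1=90°, e=0
1. rotate(1, 180) → config: θ0=90°, θ1=270°, e=0
2. rotate(1, 90) → config: θ0=90°, θ1=0°, e=0
no rival 2-sequence matches.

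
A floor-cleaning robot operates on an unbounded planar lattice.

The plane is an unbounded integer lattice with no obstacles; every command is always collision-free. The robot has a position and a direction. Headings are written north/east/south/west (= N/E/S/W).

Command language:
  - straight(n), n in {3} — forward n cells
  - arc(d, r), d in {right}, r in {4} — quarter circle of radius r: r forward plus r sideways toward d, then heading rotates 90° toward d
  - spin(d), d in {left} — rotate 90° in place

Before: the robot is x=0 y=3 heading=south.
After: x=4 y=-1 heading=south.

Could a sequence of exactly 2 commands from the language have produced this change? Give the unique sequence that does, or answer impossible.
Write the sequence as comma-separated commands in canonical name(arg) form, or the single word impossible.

key: running arc(right, 4) before spin(left) would end elsewhere — order is forced
start: x=0 y=3 heading=south
t=1 spin(left) ⇒ x=0 y=3 heading=east
t=2 arc(right, 4) ⇒ x=4 y=-1 heading=south
uniquely the one of 9 2-step routes that fits.

spin(left), arc(right, 4)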